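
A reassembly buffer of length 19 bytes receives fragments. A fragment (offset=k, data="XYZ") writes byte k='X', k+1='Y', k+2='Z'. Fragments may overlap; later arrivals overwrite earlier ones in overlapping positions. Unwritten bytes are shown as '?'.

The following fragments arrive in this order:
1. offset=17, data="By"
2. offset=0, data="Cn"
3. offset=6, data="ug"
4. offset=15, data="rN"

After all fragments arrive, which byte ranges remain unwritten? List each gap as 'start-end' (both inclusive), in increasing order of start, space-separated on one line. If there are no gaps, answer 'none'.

Answer: 2-5 8-14

Derivation:
Fragment 1: offset=17 len=2
Fragment 2: offset=0 len=2
Fragment 3: offset=6 len=2
Fragment 4: offset=15 len=2
Gaps: 2-5 8-14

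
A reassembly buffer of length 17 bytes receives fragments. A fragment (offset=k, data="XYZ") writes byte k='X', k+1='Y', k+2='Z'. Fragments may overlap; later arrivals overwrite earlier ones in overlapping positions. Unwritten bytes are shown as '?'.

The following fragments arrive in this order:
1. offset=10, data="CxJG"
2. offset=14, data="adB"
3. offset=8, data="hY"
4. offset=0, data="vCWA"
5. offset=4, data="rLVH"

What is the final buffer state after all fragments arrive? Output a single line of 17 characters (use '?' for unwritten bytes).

Fragment 1: offset=10 data="CxJG" -> buffer=??????????CxJG???
Fragment 2: offset=14 data="adB" -> buffer=??????????CxJGadB
Fragment 3: offset=8 data="hY" -> buffer=????????hYCxJGadB
Fragment 4: offset=0 data="vCWA" -> buffer=vCWA????hYCxJGadB
Fragment 5: offset=4 data="rLVH" -> buffer=vCWArLVHhYCxJGadB

Answer: vCWArLVHhYCxJGadB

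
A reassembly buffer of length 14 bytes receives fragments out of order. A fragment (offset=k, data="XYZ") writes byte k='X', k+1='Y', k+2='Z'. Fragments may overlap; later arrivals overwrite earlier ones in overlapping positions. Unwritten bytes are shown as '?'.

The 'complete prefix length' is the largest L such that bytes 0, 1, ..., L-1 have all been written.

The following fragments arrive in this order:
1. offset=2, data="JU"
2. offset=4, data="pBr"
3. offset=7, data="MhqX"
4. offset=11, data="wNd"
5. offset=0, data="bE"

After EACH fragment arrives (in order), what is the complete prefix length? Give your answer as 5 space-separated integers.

Fragment 1: offset=2 data="JU" -> buffer=??JU?????????? -> prefix_len=0
Fragment 2: offset=4 data="pBr" -> buffer=??JUpBr??????? -> prefix_len=0
Fragment 3: offset=7 data="MhqX" -> buffer=??JUpBrMhqX??? -> prefix_len=0
Fragment 4: offset=11 data="wNd" -> buffer=??JUpBrMhqXwNd -> prefix_len=0
Fragment 5: offset=0 data="bE" -> buffer=bEJUpBrMhqXwNd -> prefix_len=14

Answer: 0 0 0 0 14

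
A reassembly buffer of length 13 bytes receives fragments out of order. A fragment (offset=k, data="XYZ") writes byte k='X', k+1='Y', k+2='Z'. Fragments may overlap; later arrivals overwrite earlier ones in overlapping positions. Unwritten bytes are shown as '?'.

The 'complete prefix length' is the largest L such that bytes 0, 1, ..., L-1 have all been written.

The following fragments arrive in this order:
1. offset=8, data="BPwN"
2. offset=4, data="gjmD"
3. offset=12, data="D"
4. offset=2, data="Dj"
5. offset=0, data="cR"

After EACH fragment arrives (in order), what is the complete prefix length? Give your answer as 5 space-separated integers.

Fragment 1: offset=8 data="BPwN" -> buffer=????????BPwN? -> prefix_len=0
Fragment 2: offset=4 data="gjmD" -> buffer=????gjmDBPwN? -> prefix_len=0
Fragment 3: offset=12 data="D" -> buffer=????gjmDBPwND -> prefix_len=0
Fragment 4: offset=2 data="Dj" -> buffer=??DjgjmDBPwND -> prefix_len=0
Fragment 5: offset=0 data="cR" -> buffer=cRDjgjmDBPwND -> prefix_len=13

Answer: 0 0 0 0 13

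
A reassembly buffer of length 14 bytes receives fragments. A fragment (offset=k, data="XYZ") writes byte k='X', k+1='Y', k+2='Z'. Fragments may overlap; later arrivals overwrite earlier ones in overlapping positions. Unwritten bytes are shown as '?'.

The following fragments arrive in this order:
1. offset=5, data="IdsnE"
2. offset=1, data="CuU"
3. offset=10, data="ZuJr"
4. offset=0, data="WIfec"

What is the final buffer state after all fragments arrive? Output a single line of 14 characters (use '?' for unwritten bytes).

Fragment 1: offset=5 data="IdsnE" -> buffer=?????IdsnE????
Fragment 2: offset=1 data="CuU" -> buffer=?CuU?IdsnE????
Fragment 3: offset=10 data="ZuJr" -> buffer=?CuU?IdsnEZuJr
Fragment 4: offset=0 data="WIfec" -> buffer=WIfecIdsnEZuJr

Answer: WIfecIdsnEZuJr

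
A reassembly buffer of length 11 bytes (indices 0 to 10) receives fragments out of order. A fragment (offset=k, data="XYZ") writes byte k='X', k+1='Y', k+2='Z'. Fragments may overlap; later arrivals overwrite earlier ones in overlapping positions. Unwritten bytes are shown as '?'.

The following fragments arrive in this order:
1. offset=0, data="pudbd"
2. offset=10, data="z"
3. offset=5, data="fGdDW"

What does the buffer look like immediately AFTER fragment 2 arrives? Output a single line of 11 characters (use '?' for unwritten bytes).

Fragment 1: offset=0 data="pudbd" -> buffer=pudbd??????
Fragment 2: offset=10 data="z" -> buffer=pudbd?????z

Answer: pudbd?????z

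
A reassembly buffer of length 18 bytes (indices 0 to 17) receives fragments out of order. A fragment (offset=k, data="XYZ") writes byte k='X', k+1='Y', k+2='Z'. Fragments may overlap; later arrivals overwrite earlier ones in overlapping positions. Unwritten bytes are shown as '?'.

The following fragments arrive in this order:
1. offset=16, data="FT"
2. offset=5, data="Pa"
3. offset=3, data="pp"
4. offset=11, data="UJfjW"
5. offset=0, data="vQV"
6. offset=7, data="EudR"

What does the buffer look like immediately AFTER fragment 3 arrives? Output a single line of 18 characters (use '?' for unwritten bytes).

Answer: ???ppPa?????????FT

Derivation:
Fragment 1: offset=16 data="FT" -> buffer=????????????????FT
Fragment 2: offset=5 data="Pa" -> buffer=?????Pa?????????FT
Fragment 3: offset=3 data="pp" -> buffer=???ppPa?????????FT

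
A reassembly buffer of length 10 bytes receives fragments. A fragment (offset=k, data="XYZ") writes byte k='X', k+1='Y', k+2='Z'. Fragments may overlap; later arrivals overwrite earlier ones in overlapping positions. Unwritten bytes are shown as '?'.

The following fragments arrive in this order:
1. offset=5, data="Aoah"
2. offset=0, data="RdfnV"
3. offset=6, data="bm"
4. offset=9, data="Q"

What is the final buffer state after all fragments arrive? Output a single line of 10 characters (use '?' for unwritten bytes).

Fragment 1: offset=5 data="Aoah" -> buffer=?????Aoah?
Fragment 2: offset=0 data="RdfnV" -> buffer=RdfnVAoah?
Fragment 3: offset=6 data="bm" -> buffer=RdfnVAbmh?
Fragment 4: offset=9 data="Q" -> buffer=RdfnVAbmhQ

Answer: RdfnVAbmhQ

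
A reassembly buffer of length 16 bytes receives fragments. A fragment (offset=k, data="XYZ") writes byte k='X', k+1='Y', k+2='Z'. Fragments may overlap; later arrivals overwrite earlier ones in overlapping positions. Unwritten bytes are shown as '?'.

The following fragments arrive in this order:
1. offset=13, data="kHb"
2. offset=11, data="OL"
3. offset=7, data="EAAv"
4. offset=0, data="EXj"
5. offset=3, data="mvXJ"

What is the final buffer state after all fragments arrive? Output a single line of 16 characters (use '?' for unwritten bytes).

Answer: EXjmvXJEAAvOLkHb

Derivation:
Fragment 1: offset=13 data="kHb" -> buffer=?????????????kHb
Fragment 2: offset=11 data="OL" -> buffer=???????????OLkHb
Fragment 3: offset=7 data="EAAv" -> buffer=???????EAAvOLkHb
Fragment 4: offset=0 data="EXj" -> buffer=EXj????EAAvOLkHb
Fragment 5: offset=3 data="mvXJ" -> buffer=EXjmvXJEAAvOLkHb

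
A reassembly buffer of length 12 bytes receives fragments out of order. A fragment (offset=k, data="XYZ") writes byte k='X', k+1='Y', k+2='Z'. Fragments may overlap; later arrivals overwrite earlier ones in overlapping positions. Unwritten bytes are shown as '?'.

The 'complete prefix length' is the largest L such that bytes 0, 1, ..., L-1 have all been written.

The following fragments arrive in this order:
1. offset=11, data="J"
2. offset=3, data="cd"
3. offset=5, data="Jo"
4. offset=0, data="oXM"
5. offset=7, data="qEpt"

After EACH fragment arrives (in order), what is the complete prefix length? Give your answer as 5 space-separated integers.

Fragment 1: offset=11 data="J" -> buffer=???????????J -> prefix_len=0
Fragment 2: offset=3 data="cd" -> buffer=???cd??????J -> prefix_len=0
Fragment 3: offset=5 data="Jo" -> buffer=???cdJo????J -> prefix_len=0
Fragment 4: offset=0 data="oXM" -> buffer=oXMcdJo????J -> prefix_len=7
Fragment 5: offset=7 data="qEpt" -> buffer=oXMcdJoqEptJ -> prefix_len=12

Answer: 0 0 0 7 12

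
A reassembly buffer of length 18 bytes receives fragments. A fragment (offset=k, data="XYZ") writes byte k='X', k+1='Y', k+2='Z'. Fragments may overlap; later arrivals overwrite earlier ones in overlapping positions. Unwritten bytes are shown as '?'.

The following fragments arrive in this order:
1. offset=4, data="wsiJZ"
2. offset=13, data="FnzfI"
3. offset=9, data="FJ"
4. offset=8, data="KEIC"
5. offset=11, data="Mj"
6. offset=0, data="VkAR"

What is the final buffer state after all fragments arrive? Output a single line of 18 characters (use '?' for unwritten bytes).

Fragment 1: offset=4 data="wsiJZ" -> buffer=????wsiJZ?????????
Fragment 2: offset=13 data="FnzfI" -> buffer=????wsiJZ????FnzfI
Fragment 3: offset=9 data="FJ" -> buffer=????wsiJZFJ??FnzfI
Fragment 4: offset=8 data="KEIC" -> buffer=????wsiJKEIC?FnzfI
Fragment 5: offset=11 data="Mj" -> buffer=????wsiJKEIMjFnzfI
Fragment 6: offset=0 data="VkAR" -> buffer=VkARwsiJKEIMjFnzfI

Answer: VkARwsiJKEIMjFnzfI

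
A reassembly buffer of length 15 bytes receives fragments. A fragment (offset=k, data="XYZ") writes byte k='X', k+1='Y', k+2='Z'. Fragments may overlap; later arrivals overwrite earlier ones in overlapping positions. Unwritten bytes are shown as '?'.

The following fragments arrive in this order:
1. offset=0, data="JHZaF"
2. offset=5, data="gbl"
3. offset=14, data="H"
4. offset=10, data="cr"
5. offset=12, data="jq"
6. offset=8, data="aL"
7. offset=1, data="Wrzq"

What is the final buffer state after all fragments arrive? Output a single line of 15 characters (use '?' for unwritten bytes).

Answer: JWrzqgblaLcrjqH

Derivation:
Fragment 1: offset=0 data="JHZaF" -> buffer=JHZaF??????????
Fragment 2: offset=5 data="gbl" -> buffer=JHZaFgbl???????
Fragment 3: offset=14 data="H" -> buffer=JHZaFgbl??????H
Fragment 4: offset=10 data="cr" -> buffer=JHZaFgbl??cr??H
Fragment 5: offset=12 data="jq" -> buffer=JHZaFgbl??crjqH
Fragment 6: offset=8 data="aL" -> buffer=JHZaFgblaLcrjqH
Fragment 7: offset=1 data="Wrzq" -> buffer=JWrzqgblaLcrjqH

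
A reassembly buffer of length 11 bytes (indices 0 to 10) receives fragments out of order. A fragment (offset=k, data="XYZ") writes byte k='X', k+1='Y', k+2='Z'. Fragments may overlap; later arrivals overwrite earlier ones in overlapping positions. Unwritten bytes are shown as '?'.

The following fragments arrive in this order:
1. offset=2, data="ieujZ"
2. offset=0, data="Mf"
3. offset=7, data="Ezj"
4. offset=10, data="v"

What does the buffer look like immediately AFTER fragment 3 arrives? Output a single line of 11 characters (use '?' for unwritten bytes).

Answer: MfieujZEzj?

Derivation:
Fragment 1: offset=2 data="ieujZ" -> buffer=??ieujZ????
Fragment 2: offset=0 data="Mf" -> buffer=MfieujZ????
Fragment 3: offset=7 data="Ezj" -> buffer=MfieujZEzj?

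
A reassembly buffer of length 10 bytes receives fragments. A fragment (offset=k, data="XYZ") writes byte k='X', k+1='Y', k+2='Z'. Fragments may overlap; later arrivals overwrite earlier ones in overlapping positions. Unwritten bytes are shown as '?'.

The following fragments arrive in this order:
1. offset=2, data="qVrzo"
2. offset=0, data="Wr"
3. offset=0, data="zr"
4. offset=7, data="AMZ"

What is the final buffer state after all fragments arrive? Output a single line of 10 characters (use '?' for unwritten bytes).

Answer: zrqVrzoAMZ

Derivation:
Fragment 1: offset=2 data="qVrzo" -> buffer=??qVrzo???
Fragment 2: offset=0 data="Wr" -> buffer=WrqVrzo???
Fragment 3: offset=0 data="zr" -> buffer=zrqVrzo???
Fragment 4: offset=7 data="AMZ" -> buffer=zrqVrzoAMZ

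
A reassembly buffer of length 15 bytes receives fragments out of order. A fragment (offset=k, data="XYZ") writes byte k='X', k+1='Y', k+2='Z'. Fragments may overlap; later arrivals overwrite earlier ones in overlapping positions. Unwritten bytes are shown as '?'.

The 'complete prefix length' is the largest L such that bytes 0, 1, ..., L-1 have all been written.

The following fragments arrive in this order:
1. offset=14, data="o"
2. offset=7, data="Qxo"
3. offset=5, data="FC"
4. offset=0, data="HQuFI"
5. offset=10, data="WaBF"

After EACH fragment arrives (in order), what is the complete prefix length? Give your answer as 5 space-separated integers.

Fragment 1: offset=14 data="o" -> buffer=??????????????o -> prefix_len=0
Fragment 2: offset=7 data="Qxo" -> buffer=???????Qxo????o -> prefix_len=0
Fragment 3: offset=5 data="FC" -> buffer=?????FCQxo????o -> prefix_len=0
Fragment 4: offset=0 data="HQuFI" -> buffer=HQuFIFCQxo????o -> prefix_len=10
Fragment 5: offset=10 data="WaBF" -> buffer=HQuFIFCQxoWaBFo -> prefix_len=15

Answer: 0 0 0 10 15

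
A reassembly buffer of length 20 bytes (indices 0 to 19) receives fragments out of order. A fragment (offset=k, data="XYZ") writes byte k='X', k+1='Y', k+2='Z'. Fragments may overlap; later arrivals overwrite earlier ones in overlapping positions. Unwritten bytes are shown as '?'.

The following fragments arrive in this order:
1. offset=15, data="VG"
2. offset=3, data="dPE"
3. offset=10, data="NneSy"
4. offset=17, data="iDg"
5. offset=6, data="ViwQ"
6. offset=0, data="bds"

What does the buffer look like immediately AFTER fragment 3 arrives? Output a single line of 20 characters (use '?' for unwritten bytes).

Fragment 1: offset=15 data="VG" -> buffer=???????????????VG???
Fragment 2: offset=3 data="dPE" -> buffer=???dPE?????????VG???
Fragment 3: offset=10 data="NneSy" -> buffer=???dPE????NneSyVG???

Answer: ???dPE????NneSyVG???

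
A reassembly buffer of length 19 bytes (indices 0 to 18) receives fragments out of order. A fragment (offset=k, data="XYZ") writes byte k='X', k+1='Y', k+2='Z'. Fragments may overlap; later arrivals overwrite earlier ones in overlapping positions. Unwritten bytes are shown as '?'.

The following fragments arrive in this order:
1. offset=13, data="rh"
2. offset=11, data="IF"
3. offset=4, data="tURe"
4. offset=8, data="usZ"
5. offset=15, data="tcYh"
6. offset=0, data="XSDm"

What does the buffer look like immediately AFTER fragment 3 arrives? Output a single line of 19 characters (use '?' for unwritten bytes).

Answer: ????tURe???IFrh????

Derivation:
Fragment 1: offset=13 data="rh" -> buffer=?????????????rh????
Fragment 2: offset=11 data="IF" -> buffer=???????????IFrh????
Fragment 3: offset=4 data="tURe" -> buffer=????tURe???IFrh????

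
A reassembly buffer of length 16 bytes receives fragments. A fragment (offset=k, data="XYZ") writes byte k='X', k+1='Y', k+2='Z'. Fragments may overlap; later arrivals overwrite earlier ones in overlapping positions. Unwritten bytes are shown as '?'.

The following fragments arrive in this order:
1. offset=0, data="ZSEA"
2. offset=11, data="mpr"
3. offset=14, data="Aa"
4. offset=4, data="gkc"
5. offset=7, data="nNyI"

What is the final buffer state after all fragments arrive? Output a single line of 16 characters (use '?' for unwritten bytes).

Answer: ZSEAgkcnNyImprAa

Derivation:
Fragment 1: offset=0 data="ZSEA" -> buffer=ZSEA????????????
Fragment 2: offset=11 data="mpr" -> buffer=ZSEA???????mpr??
Fragment 3: offset=14 data="Aa" -> buffer=ZSEA???????mprAa
Fragment 4: offset=4 data="gkc" -> buffer=ZSEAgkc????mprAa
Fragment 5: offset=7 data="nNyI" -> buffer=ZSEAgkcnNyImprAa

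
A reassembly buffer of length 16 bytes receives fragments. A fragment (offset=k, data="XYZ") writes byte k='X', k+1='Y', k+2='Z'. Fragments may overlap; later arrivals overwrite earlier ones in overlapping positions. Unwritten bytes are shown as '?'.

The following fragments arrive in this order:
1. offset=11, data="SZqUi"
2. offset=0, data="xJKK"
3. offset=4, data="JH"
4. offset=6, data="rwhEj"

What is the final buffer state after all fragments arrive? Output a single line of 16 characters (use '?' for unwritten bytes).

Fragment 1: offset=11 data="SZqUi" -> buffer=???????????SZqUi
Fragment 2: offset=0 data="xJKK" -> buffer=xJKK???????SZqUi
Fragment 3: offset=4 data="JH" -> buffer=xJKKJH?????SZqUi
Fragment 4: offset=6 data="rwhEj" -> buffer=xJKKJHrwhEjSZqUi

Answer: xJKKJHrwhEjSZqUi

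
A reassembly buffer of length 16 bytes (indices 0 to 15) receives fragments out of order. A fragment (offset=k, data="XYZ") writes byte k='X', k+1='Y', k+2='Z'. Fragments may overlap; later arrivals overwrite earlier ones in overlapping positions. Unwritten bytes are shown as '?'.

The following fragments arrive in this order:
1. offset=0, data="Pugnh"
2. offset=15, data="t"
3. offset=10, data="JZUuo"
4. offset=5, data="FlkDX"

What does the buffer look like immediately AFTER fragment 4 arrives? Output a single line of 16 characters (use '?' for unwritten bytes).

Answer: PugnhFlkDXJZUuot

Derivation:
Fragment 1: offset=0 data="Pugnh" -> buffer=Pugnh???????????
Fragment 2: offset=15 data="t" -> buffer=Pugnh??????????t
Fragment 3: offset=10 data="JZUuo" -> buffer=Pugnh?????JZUuot
Fragment 4: offset=5 data="FlkDX" -> buffer=PugnhFlkDXJZUuot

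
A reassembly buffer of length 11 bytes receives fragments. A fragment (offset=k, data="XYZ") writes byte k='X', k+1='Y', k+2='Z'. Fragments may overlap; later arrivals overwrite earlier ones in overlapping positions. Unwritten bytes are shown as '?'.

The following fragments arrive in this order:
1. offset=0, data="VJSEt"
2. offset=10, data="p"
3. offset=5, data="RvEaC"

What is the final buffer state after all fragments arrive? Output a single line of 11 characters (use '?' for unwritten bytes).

Fragment 1: offset=0 data="VJSEt" -> buffer=VJSEt??????
Fragment 2: offset=10 data="p" -> buffer=VJSEt?????p
Fragment 3: offset=5 data="RvEaC" -> buffer=VJSEtRvEaCp

Answer: VJSEtRvEaCp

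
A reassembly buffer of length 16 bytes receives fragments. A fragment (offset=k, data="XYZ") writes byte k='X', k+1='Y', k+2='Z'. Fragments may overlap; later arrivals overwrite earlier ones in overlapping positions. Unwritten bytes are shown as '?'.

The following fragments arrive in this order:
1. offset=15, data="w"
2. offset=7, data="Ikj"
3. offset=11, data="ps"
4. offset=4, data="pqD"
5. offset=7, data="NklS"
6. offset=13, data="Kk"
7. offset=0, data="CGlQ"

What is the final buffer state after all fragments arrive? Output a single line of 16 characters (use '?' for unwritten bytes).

Fragment 1: offset=15 data="w" -> buffer=???????????????w
Fragment 2: offset=7 data="Ikj" -> buffer=???????Ikj?????w
Fragment 3: offset=11 data="ps" -> buffer=???????Ikj?ps??w
Fragment 4: offset=4 data="pqD" -> buffer=????pqDIkj?ps??w
Fragment 5: offset=7 data="NklS" -> buffer=????pqDNklSps??w
Fragment 6: offset=13 data="Kk" -> buffer=????pqDNklSpsKkw
Fragment 7: offset=0 data="CGlQ" -> buffer=CGlQpqDNklSpsKkw

Answer: CGlQpqDNklSpsKkw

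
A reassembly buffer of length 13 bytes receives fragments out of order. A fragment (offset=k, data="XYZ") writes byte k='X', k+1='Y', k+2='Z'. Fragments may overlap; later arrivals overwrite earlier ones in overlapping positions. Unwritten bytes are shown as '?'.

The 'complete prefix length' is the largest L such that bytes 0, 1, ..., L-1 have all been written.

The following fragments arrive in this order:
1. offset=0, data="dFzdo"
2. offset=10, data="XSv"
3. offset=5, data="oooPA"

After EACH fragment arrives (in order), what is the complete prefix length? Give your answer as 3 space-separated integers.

Fragment 1: offset=0 data="dFzdo" -> buffer=dFzdo???????? -> prefix_len=5
Fragment 2: offset=10 data="XSv" -> buffer=dFzdo?????XSv -> prefix_len=5
Fragment 3: offset=5 data="oooPA" -> buffer=dFzdooooPAXSv -> prefix_len=13

Answer: 5 5 13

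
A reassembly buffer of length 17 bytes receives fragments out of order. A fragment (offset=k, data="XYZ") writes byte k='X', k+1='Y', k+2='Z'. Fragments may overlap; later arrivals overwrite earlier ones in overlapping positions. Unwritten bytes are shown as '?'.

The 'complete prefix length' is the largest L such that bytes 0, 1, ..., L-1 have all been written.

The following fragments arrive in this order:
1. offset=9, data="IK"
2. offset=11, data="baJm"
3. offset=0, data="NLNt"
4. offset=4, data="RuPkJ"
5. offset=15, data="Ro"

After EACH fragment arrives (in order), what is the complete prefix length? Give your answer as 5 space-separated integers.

Fragment 1: offset=9 data="IK" -> buffer=?????????IK?????? -> prefix_len=0
Fragment 2: offset=11 data="baJm" -> buffer=?????????IKbaJm?? -> prefix_len=0
Fragment 3: offset=0 data="NLNt" -> buffer=NLNt?????IKbaJm?? -> prefix_len=4
Fragment 4: offset=4 data="RuPkJ" -> buffer=NLNtRuPkJIKbaJm?? -> prefix_len=15
Fragment 5: offset=15 data="Ro" -> buffer=NLNtRuPkJIKbaJmRo -> prefix_len=17

Answer: 0 0 4 15 17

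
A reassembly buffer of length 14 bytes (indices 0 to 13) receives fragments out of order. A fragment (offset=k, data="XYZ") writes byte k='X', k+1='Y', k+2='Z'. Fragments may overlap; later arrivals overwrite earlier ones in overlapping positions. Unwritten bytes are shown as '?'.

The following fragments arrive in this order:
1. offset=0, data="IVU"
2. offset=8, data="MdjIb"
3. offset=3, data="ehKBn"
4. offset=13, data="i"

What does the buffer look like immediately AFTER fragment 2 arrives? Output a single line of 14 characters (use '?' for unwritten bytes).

Fragment 1: offset=0 data="IVU" -> buffer=IVU???????????
Fragment 2: offset=8 data="MdjIb" -> buffer=IVU?????MdjIb?

Answer: IVU?????MdjIb?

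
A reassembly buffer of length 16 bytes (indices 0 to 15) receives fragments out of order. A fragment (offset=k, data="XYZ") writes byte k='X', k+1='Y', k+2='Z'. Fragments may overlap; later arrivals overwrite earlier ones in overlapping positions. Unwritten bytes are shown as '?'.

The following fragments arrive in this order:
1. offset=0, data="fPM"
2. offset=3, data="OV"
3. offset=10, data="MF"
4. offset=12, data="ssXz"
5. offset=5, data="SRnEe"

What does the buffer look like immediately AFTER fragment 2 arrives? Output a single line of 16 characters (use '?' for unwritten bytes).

Fragment 1: offset=0 data="fPM" -> buffer=fPM?????????????
Fragment 2: offset=3 data="OV" -> buffer=fPMOV???????????

Answer: fPMOV???????????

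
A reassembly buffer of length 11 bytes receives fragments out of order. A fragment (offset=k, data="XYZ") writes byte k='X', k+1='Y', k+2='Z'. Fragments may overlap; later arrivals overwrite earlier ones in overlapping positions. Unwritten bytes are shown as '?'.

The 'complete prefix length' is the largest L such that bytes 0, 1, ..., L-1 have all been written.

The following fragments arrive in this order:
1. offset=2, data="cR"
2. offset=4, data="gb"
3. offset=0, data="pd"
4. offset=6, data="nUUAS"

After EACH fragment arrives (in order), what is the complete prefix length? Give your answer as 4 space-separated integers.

Answer: 0 0 6 11

Derivation:
Fragment 1: offset=2 data="cR" -> buffer=??cR??????? -> prefix_len=0
Fragment 2: offset=4 data="gb" -> buffer=??cRgb????? -> prefix_len=0
Fragment 3: offset=0 data="pd" -> buffer=pdcRgb????? -> prefix_len=6
Fragment 4: offset=6 data="nUUAS" -> buffer=pdcRgbnUUAS -> prefix_len=11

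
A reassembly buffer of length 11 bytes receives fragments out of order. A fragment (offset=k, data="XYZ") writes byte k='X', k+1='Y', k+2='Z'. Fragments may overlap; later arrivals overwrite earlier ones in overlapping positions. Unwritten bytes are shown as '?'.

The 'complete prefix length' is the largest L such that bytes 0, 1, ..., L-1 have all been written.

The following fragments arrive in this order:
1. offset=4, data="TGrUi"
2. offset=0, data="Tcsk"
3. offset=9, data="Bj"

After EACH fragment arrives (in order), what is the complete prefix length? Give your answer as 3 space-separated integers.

Answer: 0 9 11

Derivation:
Fragment 1: offset=4 data="TGrUi" -> buffer=????TGrUi?? -> prefix_len=0
Fragment 2: offset=0 data="Tcsk" -> buffer=TcskTGrUi?? -> prefix_len=9
Fragment 3: offset=9 data="Bj" -> buffer=TcskTGrUiBj -> prefix_len=11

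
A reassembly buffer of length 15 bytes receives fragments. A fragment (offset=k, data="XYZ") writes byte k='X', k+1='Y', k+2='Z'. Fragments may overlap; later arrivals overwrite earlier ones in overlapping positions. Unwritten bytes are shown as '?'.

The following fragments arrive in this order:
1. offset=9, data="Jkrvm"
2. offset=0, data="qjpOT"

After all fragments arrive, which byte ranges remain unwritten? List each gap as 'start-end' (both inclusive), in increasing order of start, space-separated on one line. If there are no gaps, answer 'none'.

Answer: 5-8 14-14

Derivation:
Fragment 1: offset=9 len=5
Fragment 2: offset=0 len=5
Gaps: 5-8 14-14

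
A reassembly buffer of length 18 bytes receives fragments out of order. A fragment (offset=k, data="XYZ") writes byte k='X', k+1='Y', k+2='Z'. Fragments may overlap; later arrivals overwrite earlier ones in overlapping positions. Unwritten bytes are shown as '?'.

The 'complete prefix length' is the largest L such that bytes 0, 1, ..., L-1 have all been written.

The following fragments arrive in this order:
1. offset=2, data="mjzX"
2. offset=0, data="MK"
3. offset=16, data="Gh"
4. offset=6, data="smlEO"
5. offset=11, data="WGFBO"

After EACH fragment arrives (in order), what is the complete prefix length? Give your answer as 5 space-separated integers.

Fragment 1: offset=2 data="mjzX" -> buffer=??mjzX???????????? -> prefix_len=0
Fragment 2: offset=0 data="MK" -> buffer=MKmjzX???????????? -> prefix_len=6
Fragment 3: offset=16 data="Gh" -> buffer=MKmjzX??????????Gh -> prefix_len=6
Fragment 4: offset=6 data="smlEO" -> buffer=MKmjzXsmlEO?????Gh -> prefix_len=11
Fragment 5: offset=11 data="WGFBO" -> buffer=MKmjzXsmlEOWGFBOGh -> prefix_len=18

Answer: 0 6 6 11 18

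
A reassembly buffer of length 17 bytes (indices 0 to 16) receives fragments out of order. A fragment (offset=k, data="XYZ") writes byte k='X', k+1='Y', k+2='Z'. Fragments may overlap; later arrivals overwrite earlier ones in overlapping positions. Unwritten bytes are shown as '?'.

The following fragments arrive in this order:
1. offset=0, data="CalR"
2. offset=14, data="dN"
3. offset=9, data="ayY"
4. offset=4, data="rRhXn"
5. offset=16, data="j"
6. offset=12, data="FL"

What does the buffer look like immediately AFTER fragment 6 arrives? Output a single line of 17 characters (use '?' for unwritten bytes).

Answer: CalRrRhXnayYFLdNj

Derivation:
Fragment 1: offset=0 data="CalR" -> buffer=CalR?????????????
Fragment 2: offset=14 data="dN" -> buffer=CalR??????????dN?
Fragment 3: offset=9 data="ayY" -> buffer=CalR?????ayY??dN?
Fragment 4: offset=4 data="rRhXn" -> buffer=CalRrRhXnayY??dN?
Fragment 5: offset=16 data="j" -> buffer=CalRrRhXnayY??dNj
Fragment 6: offset=12 data="FL" -> buffer=CalRrRhXnayYFLdNj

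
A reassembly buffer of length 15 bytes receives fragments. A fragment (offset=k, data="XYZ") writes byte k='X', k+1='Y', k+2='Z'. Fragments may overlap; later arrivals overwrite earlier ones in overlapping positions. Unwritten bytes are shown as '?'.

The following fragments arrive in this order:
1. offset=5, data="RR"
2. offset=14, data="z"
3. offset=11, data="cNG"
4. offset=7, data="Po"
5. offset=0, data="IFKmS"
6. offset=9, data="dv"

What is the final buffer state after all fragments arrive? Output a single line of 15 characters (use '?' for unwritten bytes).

Answer: IFKmSRRPodvcNGz

Derivation:
Fragment 1: offset=5 data="RR" -> buffer=?????RR????????
Fragment 2: offset=14 data="z" -> buffer=?????RR???????z
Fragment 3: offset=11 data="cNG" -> buffer=?????RR????cNGz
Fragment 4: offset=7 data="Po" -> buffer=?????RRPo??cNGz
Fragment 5: offset=0 data="IFKmS" -> buffer=IFKmSRRPo??cNGz
Fragment 6: offset=9 data="dv" -> buffer=IFKmSRRPodvcNGz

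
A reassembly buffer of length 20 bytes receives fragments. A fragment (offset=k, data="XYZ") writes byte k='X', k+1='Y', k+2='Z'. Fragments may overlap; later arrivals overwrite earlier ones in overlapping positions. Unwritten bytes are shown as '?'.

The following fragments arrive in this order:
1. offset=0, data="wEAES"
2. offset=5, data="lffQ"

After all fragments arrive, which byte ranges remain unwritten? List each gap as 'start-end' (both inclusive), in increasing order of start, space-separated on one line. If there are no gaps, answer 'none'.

Fragment 1: offset=0 len=5
Fragment 2: offset=5 len=4
Gaps: 9-19

Answer: 9-19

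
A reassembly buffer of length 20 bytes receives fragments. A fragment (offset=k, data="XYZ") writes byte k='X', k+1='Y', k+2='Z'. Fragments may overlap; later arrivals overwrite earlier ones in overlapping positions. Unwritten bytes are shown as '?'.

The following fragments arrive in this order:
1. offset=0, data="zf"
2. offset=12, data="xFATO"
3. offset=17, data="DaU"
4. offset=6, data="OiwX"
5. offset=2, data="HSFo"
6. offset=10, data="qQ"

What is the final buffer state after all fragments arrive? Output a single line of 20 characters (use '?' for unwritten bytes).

Fragment 1: offset=0 data="zf" -> buffer=zf??????????????????
Fragment 2: offset=12 data="xFATO" -> buffer=zf??????????xFATO???
Fragment 3: offset=17 data="DaU" -> buffer=zf??????????xFATODaU
Fragment 4: offset=6 data="OiwX" -> buffer=zf????OiwX??xFATODaU
Fragment 5: offset=2 data="HSFo" -> buffer=zfHSFoOiwX??xFATODaU
Fragment 6: offset=10 data="qQ" -> buffer=zfHSFoOiwXqQxFATODaU

Answer: zfHSFoOiwXqQxFATODaU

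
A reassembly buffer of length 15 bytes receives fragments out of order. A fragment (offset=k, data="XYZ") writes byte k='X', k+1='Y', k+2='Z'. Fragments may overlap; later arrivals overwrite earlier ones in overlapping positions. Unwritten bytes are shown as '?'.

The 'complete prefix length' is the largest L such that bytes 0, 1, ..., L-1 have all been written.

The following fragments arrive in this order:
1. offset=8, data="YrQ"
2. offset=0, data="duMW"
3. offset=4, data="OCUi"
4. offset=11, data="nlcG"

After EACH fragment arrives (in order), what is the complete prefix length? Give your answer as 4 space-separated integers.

Answer: 0 4 11 15

Derivation:
Fragment 1: offset=8 data="YrQ" -> buffer=????????YrQ???? -> prefix_len=0
Fragment 2: offset=0 data="duMW" -> buffer=duMW????YrQ???? -> prefix_len=4
Fragment 3: offset=4 data="OCUi" -> buffer=duMWOCUiYrQ???? -> prefix_len=11
Fragment 4: offset=11 data="nlcG" -> buffer=duMWOCUiYrQnlcG -> prefix_len=15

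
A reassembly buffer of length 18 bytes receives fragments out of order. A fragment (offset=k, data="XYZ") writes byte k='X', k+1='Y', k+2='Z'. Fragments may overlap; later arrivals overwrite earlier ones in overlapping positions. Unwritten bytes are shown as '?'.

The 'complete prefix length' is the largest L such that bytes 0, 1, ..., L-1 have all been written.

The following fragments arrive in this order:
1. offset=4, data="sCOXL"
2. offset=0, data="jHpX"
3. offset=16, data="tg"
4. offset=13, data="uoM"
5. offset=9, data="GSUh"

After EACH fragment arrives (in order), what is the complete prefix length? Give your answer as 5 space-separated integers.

Fragment 1: offset=4 data="sCOXL" -> buffer=????sCOXL????????? -> prefix_len=0
Fragment 2: offset=0 data="jHpX" -> buffer=jHpXsCOXL????????? -> prefix_len=9
Fragment 3: offset=16 data="tg" -> buffer=jHpXsCOXL???????tg -> prefix_len=9
Fragment 4: offset=13 data="uoM" -> buffer=jHpXsCOXL????uoMtg -> prefix_len=9
Fragment 5: offset=9 data="GSUh" -> buffer=jHpXsCOXLGSUhuoMtg -> prefix_len=18

Answer: 0 9 9 9 18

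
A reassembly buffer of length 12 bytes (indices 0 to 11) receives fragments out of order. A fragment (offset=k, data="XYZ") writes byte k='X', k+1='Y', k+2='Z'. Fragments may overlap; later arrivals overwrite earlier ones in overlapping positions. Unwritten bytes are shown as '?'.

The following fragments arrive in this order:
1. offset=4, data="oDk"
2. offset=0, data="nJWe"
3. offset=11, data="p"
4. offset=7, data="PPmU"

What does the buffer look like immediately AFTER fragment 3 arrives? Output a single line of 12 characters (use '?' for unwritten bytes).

Fragment 1: offset=4 data="oDk" -> buffer=????oDk?????
Fragment 2: offset=0 data="nJWe" -> buffer=nJWeoDk?????
Fragment 3: offset=11 data="p" -> buffer=nJWeoDk????p

Answer: nJWeoDk????p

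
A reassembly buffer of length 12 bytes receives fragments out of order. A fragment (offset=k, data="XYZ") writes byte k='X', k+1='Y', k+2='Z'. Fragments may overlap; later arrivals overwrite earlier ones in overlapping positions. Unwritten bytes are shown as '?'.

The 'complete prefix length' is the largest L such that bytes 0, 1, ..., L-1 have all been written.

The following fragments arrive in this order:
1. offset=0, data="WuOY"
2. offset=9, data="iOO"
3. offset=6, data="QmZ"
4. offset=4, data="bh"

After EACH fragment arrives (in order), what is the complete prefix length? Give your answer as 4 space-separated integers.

Fragment 1: offset=0 data="WuOY" -> buffer=WuOY???????? -> prefix_len=4
Fragment 2: offset=9 data="iOO" -> buffer=WuOY?????iOO -> prefix_len=4
Fragment 3: offset=6 data="QmZ" -> buffer=WuOY??QmZiOO -> prefix_len=4
Fragment 4: offset=4 data="bh" -> buffer=WuOYbhQmZiOO -> prefix_len=12

Answer: 4 4 4 12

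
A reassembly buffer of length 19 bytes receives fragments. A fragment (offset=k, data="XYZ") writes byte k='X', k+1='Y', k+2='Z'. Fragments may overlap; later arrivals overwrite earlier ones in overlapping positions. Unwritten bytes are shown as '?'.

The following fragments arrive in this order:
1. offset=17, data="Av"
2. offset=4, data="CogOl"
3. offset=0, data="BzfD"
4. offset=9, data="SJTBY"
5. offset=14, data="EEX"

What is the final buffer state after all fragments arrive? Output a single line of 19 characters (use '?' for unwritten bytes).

Fragment 1: offset=17 data="Av" -> buffer=?????????????????Av
Fragment 2: offset=4 data="CogOl" -> buffer=????CogOl????????Av
Fragment 3: offset=0 data="BzfD" -> buffer=BzfDCogOl????????Av
Fragment 4: offset=9 data="SJTBY" -> buffer=BzfDCogOlSJTBY???Av
Fragment 5: offset=14 data="EEX" -> buffer=BzfDCogOlSJTBYEEXAv

Answer: BzfDCogOlSJTBYEEXAv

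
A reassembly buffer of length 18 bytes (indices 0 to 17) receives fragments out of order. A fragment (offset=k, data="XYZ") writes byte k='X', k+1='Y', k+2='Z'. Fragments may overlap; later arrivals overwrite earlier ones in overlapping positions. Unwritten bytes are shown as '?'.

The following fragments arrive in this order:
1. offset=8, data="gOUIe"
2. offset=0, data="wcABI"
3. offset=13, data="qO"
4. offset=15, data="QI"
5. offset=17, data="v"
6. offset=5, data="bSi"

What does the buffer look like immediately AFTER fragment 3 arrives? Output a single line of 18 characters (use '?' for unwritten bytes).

Answer: wcABI???gOUIeqO???

Derivation:
Fragment 1: offset=8 data="gOUIe" -> buffer=????????gOUIe?????
Fragment 2: offset=0 data="wcABI" -> buffer=wcABI???gOUIe?????
Fragment 3: offset=13 data="qO" -> buffer=wcABI???gOUIeqO???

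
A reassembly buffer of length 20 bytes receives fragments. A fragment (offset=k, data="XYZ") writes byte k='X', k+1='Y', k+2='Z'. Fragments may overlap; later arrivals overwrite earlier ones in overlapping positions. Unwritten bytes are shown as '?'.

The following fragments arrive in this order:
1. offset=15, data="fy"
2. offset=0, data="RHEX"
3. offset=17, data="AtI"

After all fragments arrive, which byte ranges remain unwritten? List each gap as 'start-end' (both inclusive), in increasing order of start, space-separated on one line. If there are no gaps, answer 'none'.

Answer: 4-14

Derivation:
Fragment 1: offset=15 len=2
Fragment 2: offset=0 len=4
Fragment 3: offset=17 len=3
Gaps: 4-14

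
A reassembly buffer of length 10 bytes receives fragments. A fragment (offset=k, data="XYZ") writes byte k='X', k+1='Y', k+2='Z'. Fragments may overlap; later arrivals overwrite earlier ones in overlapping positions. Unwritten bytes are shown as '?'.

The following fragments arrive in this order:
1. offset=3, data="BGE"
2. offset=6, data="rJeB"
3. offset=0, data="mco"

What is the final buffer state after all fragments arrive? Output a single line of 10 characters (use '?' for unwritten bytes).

Fragment 1: offset=3 data="BGE" -> buffer=???BGE????
Fragment 2: offset=6 data="rJeB" -> buffer=???BGErJeB
Fragment 3: offset=0 data="mco" -> buffer=mcoBGErJeB

Answer: mcoBGErJeB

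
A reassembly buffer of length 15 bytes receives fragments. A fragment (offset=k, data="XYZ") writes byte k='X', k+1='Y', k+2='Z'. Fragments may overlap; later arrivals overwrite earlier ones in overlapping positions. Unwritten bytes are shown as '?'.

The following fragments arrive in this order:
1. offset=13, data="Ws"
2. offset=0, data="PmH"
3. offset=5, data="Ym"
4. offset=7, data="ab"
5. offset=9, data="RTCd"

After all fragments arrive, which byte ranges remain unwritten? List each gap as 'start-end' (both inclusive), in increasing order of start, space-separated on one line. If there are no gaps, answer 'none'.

Answer: 3-4

Derivation:
Fragment 1: offset=13 len=2
Fragment 2: offset=0 len=3
Fragment 3: offset=5 len=2
Fragment 4: offset=7 len=2
Fragment 5: offset=9 len=4
Gaps: 3-4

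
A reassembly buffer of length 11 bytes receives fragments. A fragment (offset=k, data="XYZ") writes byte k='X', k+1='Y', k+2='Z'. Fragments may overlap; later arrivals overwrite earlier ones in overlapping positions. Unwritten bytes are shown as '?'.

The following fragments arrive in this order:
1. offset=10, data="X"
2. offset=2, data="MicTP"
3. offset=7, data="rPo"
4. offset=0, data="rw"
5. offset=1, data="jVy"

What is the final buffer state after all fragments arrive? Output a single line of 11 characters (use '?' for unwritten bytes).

Answer: rjVycTPrPoX

Derivation:
Fragment 1: offset=10 data="X" -> buffer=??????????X
Fragment 2: offset=2 data="MicTP" -> buffer=??MicTP???X
Fragment 3: offset=7 data="rPo" -> buffer=??MicTPrPoX
Fragment 4: offset=0 data="rw" -> buffer=rwMicTPrPoX
Fragment 5: offset=1 data="jVy" -> buffer=rjVycTPrPoX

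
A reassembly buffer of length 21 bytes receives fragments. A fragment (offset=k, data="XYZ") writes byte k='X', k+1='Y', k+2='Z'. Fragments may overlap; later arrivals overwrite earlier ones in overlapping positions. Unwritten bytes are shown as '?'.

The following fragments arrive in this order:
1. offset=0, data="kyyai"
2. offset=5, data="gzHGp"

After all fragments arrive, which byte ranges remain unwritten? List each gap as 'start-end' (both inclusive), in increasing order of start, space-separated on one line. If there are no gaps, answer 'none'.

Fragment 1: offset=0 len=5
Fragment 2: offset=5 len=5
Gaps: 10-20

Answer: 10-20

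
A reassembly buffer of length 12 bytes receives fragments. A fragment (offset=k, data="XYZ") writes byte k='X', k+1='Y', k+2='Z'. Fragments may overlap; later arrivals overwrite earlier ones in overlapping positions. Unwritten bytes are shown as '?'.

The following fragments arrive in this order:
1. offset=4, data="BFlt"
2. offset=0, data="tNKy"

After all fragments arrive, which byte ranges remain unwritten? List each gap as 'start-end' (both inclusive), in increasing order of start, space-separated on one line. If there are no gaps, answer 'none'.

Fragment 1: offset=4 len=4
Fragment 2: offset=0 len=4
Gaps: 8-11

Answer: 8-11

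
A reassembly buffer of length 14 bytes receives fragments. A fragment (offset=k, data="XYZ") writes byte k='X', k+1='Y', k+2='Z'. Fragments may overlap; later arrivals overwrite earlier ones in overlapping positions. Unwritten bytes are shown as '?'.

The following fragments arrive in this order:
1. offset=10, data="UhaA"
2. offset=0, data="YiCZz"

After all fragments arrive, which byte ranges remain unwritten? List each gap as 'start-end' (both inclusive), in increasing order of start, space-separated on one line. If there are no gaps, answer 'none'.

Fragment 1: offset=10 len=4
Fragment 2: offset=0 len=5
Gaps: 5-9

Answer: 5-9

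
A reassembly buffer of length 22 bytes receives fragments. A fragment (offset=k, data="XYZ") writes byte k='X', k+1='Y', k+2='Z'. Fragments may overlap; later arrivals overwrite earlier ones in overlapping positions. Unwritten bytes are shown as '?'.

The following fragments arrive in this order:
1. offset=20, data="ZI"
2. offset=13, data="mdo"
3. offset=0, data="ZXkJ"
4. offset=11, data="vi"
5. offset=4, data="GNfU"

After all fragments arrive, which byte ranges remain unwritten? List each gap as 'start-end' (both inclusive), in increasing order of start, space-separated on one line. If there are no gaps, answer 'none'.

Fragment 1: offset=20 len=2
Fragment 2: offset=13 len=3
Fragment 3: offset=0 len=4
Fragment 4: offset=11 len=2
Fragment 5: offset=4 len=4
Gaps: 8-10 16-19

Answer: 8-10 16-19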